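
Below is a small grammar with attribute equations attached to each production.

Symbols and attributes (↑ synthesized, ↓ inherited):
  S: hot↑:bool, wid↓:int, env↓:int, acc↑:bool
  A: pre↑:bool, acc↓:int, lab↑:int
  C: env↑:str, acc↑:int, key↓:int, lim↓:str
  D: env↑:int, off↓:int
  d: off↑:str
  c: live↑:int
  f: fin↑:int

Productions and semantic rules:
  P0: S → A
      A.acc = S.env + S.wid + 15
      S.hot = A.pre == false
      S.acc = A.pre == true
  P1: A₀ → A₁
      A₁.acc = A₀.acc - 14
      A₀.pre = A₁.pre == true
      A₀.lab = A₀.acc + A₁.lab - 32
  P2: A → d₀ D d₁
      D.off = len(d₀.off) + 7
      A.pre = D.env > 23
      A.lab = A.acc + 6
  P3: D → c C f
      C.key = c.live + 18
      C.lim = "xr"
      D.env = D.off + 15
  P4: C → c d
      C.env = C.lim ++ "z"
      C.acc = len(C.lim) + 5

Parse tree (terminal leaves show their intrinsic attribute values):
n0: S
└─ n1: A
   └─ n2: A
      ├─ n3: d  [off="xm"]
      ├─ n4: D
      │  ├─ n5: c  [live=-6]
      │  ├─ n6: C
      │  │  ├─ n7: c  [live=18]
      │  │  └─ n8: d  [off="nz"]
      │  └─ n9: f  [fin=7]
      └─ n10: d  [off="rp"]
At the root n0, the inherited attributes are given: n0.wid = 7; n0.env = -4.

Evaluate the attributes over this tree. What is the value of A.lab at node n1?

-4

1. n0.wid = 7  [given at root]
2. n0.env = -4  [given at root]
3. n1.acc = 18  [S.env + S.wid + 15]
4. n2.acc = 4  [A₀.acc - 14]
5. n3.off = "xm"  [terminal]
6. n4.off = 9  [len(d₀.off) + 7]
7. n5.live = -6  [terminal]
8. n6.key = 12  [c.live + 18]
9. n6.lim = "xr"  ["xr"]
10. n7.live = 18  [terminal]
11. n8.off = "nz"  [terminal]
12. n6.env = "xrz"  [C.lim ++ "z"]
13. n6.acc = 7  [len(C.lim) + 5]
14. n9.fin = 7  [terminal]
15. n4.env = 24  [D.off + 15]
16. n10.off = "rp"  [terminal]
17. n2.pre = true  [D.env > 23]
18. n2.lab = 10  [A.acc + 6]
19. n1.pre = true  [A₁.pre == true]
20. n1.lab = -4  [A₀.acc + A₁.lab - 32]
21. n0.hot = false  [A.pre == false]
22. n0.acc = true  [A.pre == true]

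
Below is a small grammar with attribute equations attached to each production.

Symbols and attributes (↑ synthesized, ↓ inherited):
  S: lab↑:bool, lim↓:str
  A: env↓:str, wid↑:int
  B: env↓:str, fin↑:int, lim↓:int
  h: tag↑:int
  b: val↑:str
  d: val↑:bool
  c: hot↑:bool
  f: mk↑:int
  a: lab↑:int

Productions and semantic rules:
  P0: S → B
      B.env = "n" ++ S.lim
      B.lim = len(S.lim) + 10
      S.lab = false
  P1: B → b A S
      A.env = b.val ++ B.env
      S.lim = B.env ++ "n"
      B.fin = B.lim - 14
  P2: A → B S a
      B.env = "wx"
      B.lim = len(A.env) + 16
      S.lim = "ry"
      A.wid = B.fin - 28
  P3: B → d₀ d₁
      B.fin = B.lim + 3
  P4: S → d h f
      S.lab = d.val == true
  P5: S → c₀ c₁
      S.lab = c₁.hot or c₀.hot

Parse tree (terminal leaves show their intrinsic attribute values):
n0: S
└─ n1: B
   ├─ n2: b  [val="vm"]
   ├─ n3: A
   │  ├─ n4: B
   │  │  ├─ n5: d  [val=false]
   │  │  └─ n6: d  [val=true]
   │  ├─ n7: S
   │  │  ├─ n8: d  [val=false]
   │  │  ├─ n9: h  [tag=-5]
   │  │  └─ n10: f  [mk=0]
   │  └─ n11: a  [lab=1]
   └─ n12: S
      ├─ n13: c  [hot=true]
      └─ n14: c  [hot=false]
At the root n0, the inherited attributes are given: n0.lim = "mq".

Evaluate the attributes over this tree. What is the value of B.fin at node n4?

24

1. n0.lim = "mq"  [given at root]
2. n1.env = "nmq"  ["n" ++ S.lim]
3. n1.lim = 12  [len(S.lim) + 10]
4. n2.val = "vm"  [terminal]
5. n3.env = "vmnmq"  [b.val ++ B.env]
6. n4.env = "wx"  ["wx"]
7. n4.lim = 21  [len(A.env) + 16]
8. n5.val = false  [terminal]
9. n6.val = true  [terminal]
10. n4.fin = 24  [B.lim + 3]
11. n7.lim = "ry"  ["ry"]
12. n8.val = false  [terminal]
13. n9.tag = -5  [terminal]
14. n10.mk = 0  [terminal]
15. n7.lab = false  [d.val == true]
16. n11.lab = 1  [terminal]
17. n3.wid = -4  [B.fin - 28]
18. n12.lim = "nmqn"  [B.env ++ "n"]
19. n13.hot = true  [terminal]
20. n14.hot = false  [terminal]
21. n12.lab = true  [c₁.hot or c₀.hot]
22. n1.fin = -2  [B.lim - 14]
23. n0.lab = false  [false]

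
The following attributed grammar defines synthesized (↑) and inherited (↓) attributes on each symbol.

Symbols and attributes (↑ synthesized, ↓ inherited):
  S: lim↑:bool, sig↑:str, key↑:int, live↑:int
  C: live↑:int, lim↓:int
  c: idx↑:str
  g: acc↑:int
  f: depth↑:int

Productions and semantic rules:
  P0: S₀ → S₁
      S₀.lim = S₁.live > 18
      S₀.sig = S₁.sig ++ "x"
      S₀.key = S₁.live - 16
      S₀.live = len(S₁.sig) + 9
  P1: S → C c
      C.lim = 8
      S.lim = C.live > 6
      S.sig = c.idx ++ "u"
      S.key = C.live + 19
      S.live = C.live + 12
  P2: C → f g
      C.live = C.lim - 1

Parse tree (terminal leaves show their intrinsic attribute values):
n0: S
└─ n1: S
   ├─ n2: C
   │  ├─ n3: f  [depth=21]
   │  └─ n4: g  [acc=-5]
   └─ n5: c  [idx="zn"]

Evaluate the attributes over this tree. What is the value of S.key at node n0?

1. n2.lim = 8  [8]
2. n3.depth = 21  [terminal]
3. n4.acc = -5  [terminal]
4. n2.live = 7  [C.lim - 1]
5. n5.idx = "zn"  [terminal]
6. n1.lim = true  [C.live > 6]
7. n1.sig = "znu"  [c.idx ++ "u"]
8. n1.key = 26  [C.live + 19]
9. n1.live = 19  [C.live + 12]
10. n0.lim = true  [S₁.live > 18]
11. n0.sig = "znux"  [S₁.sig ++ "x"]
12. n0.key = 3  [S₁.live - 16]
13. n0.live = 12  [len(S₁.sig) + 9]

3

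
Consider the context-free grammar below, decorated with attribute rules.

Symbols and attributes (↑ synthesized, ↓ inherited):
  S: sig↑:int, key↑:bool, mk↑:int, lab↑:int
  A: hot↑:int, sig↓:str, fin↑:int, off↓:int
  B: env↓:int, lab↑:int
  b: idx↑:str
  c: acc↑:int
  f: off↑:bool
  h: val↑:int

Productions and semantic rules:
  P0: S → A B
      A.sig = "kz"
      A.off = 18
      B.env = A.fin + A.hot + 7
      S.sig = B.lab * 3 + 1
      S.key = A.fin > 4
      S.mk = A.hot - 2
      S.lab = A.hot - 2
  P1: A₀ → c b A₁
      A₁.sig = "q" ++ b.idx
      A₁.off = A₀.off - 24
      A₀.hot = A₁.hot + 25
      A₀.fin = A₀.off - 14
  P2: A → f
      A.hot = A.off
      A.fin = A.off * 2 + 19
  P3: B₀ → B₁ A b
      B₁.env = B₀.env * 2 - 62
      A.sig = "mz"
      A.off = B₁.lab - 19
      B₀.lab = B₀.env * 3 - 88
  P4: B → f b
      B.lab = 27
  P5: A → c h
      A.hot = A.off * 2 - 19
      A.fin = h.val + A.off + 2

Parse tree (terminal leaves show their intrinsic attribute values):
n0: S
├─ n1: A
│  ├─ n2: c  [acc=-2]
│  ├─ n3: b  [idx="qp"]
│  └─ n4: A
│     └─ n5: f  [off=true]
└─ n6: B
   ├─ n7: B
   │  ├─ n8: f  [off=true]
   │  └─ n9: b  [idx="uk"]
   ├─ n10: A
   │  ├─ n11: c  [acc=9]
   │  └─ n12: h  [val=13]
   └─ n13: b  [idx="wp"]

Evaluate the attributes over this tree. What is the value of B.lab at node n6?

2

1. n1.sig = "kz"  ["kz"]
2. n1.off = 18  [18]
3. n2.acc = -2  [terminal]
4. n3.idx = "qp"  [terminal]
5. n4.sig = "qqp"  ["q" ++ b.idx]
6. n4.off = -6  [A₀.off - 24]
7. n5.off = true  [terminal]
8. n4.hot = -6  [A.off]
9. n4.fin = 7  [A.off * 2 + 19]
10. n1.hot = 19  [A₁.hot + 25]
11. n1.fin = 4  [A₀.off - 14]
12. n6.env = 30  [A.fin + A.hot + 7]
13. n7.env = -2  [B₀.env * 2 - 62]
14. n8.off = true  [terminal]
15. n9.idx = "uk"  [terminal]
16. n7.lab = 27  [27]
17. n10.sig = "mz"  ["mz"]
18. n10.off = 8  [B₁.lab - 19]
19. n11.acc = 9  [terminal]
20. n12.val = 13  [terminal]
21. n10.hot = -3  [A.off * 2 - 19]
22. n10.fin = 23  [h.val + A.off + 2]
23. n13.idx = "wp"  [terminal]
24. n6.lab = 2  [B₀.env * 3 - 88]
25. n0.sig = 7  [B.lab * 3 + 1]
26. n0.key = false  [A.fin > 4]
27. n0.mk = 17  [A.hot - 2]
28. n0.lab = 17  [A.hot - 2]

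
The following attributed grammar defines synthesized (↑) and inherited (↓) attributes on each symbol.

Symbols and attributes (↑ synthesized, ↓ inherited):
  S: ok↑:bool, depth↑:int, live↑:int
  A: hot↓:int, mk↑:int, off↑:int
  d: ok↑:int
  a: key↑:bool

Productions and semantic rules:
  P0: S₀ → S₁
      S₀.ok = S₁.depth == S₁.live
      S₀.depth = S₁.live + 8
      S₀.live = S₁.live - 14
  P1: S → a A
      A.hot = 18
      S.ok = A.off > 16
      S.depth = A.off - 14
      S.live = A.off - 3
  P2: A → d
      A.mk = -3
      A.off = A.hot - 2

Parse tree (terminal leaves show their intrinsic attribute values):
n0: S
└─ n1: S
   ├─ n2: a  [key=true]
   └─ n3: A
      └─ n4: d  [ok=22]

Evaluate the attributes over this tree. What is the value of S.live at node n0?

-1

1. n2.key = true  [terminal]
2. n3.hot = 18  [18]
3. n4.ok = 22  [terminal]
4. n3.mk = -3  [-3]
5. n3.off = 16  [A.hot - 2]
6. n1.ok = false  [A.off > 16]
7. n1.depth = 2  [A.off - 14]
8. n1.live = 13  [A.off - 3]
9. n0.ok = false  [S₁.depth == S₁.live]
10. n0.depth = 21  [S₁.live + 8]
11. n0.live = -1  [S₁.live - 14]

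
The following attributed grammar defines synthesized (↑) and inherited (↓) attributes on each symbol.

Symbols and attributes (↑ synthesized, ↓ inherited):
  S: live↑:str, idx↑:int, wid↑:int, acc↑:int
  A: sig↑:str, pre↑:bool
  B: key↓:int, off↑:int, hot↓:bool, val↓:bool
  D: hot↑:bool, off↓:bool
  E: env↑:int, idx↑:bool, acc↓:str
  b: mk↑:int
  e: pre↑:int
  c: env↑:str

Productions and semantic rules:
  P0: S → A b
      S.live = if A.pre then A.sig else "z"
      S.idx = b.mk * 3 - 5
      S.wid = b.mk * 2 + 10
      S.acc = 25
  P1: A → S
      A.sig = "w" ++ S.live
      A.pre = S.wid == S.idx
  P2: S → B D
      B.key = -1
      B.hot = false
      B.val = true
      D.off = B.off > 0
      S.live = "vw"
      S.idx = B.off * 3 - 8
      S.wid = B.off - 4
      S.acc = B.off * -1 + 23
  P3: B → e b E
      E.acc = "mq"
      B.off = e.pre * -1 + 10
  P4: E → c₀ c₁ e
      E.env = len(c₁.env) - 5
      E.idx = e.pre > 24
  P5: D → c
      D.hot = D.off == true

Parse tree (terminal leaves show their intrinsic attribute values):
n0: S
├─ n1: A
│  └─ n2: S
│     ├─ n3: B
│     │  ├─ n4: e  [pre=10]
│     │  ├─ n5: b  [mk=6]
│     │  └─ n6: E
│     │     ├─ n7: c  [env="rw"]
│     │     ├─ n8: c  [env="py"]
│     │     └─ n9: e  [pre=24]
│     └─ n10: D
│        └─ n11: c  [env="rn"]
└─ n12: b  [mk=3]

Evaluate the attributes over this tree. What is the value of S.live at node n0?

1. n3.key = -1  [-1]
2. n3.hot = false  [false]
3. n3.val = true  [true]
4. n4.pre = 10  [terminal]
5. n5.mk = 6  [terminal]
6. n6.acc = "mq"  ["mq"]
7. n7.env = "rw"  [terminal]
8. n8.env = "py"  [terminal]
9. n9.pre = 24  [terminal]
10. n6.env = -3  [len(c₁.env) - 5]
11. n6.idx = false  [e.pre > 24]
12. n3.off = 0  [e.pre * -1 + 10]
13. n10.off = false  [B.off > 0]
14. n11.env = "rn"  [terminal]
15. n10.hot = false  [D.off == true]
16. n2.live = "vw"  ["vw"]
17. n2.idx = -8  [B.off * 3 - 8]
18. n2.wid = -4  [B.off - 4]
19. n2.acc = 23  [B.off * -1 + 23]
20. n1.sig = "wvw"  ["w" ++ S.live]
21. n1.pre = false  [S.wid == S.idx]
22. n12.mk = 3  [terminal]
23. n0.live = "z"  [if A.pre then A.sig else "z"]
24. n0.idx = 4  [b.mk * 3 - 5]
25. n0.wid = 16  [b.mk * 2 + 10]
26. n0.acc = 25  [25]

"z"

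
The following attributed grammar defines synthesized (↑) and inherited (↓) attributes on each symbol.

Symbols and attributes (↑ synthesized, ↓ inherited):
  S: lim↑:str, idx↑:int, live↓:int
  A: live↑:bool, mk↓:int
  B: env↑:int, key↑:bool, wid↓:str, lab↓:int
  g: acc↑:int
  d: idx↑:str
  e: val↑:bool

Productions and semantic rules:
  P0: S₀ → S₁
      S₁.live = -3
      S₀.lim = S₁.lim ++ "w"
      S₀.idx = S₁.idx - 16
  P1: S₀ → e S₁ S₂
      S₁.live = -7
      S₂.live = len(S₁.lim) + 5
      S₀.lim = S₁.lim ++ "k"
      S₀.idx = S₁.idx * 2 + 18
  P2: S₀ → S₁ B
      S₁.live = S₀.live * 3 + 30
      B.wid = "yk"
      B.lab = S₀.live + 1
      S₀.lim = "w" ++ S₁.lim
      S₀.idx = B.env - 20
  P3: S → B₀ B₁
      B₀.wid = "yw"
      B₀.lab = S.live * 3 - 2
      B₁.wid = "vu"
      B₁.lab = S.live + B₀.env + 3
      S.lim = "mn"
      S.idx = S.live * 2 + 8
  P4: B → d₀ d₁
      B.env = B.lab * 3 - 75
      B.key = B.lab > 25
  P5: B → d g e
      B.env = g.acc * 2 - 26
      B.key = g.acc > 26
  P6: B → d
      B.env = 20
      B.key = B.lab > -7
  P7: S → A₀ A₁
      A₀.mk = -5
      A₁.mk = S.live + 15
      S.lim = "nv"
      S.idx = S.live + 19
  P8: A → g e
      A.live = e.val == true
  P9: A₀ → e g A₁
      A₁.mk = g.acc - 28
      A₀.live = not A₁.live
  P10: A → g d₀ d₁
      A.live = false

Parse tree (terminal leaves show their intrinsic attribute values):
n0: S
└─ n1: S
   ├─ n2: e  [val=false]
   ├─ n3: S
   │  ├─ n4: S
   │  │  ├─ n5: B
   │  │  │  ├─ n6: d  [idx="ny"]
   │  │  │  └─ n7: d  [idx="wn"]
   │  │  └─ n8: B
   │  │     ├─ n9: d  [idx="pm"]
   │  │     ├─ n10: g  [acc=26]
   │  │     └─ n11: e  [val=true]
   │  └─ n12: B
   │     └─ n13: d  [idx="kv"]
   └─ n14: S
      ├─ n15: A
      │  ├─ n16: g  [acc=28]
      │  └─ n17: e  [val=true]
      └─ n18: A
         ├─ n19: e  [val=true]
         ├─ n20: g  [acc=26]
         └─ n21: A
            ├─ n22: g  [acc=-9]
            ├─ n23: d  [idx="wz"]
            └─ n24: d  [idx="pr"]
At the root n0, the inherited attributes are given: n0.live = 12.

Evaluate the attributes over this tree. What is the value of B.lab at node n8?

1. n0.live = 12  [given at root]
2. n1.live = -3  [-3]
3. n2.val = false  [terminal]
4. n3.live = -7  [-7]
5. n4.live = 9  [S₀.live * 3 + 30]
6. n5.wid = "yw"  ["yw"]
7. n5.lab = 25  [S.live * 3 - 2]
8. n6.idx = "ny"  [terminal]
9. n7.idx = "wn"  [terminal]
10. n5.env = 0  [B.lab * 3 - 75]
11. n5.key = false  [B.lab > 25]
12. n8.wid = "vu"  ["vu"]
13. n8.lab = 12  [S.live + B₀.env + 3]
14. n9.idx = "pm"  [terminal]
15. n10.acc = 26  [terminal]
16. n11.val = true  [terminal]
17. n8.env = 26  [g.acc * 2 - 26]
18. n8.key = false  [g.acc > 26]
19. n4.lim = "mn"  ["mn"]
20. n4.idx = 26  [S.live * 2 + 8]
21. n12.wid = "yk"  ["yk"]
22. n12.lab = -6  [S₀.live + 1]
23. n13.idx = "kv"  [terminal]
24. n12.env = 20  [20]
25. n12.key = true  [B.lab > -7]
26. n3.lim = "wmn"  ["w" ++ S₁.lim]
27. n3.idx = 0  [B.env - 20]
28. n14.live = 8  [len(S₁.lim) + 5]
29. n15.mk = -5  [-5]
30. n16.acc = 28  [terminal]
31. n17.val = true  [terminal]
32. n15.live = true  [e.val == true]
33. n18.mk = 23  [S.live + 15]
34. n19.val = true  [terminal]
35. n20.acc = 26  [terminal]
36. n21.mk = -2  [g.acc - 28]
37. n22.acc = -9  [terminal]
38. n23.idx = "wz"  [terminal]
39. n24.idx = "pr"  [terminal]
40. n21.live = false  [false]
41. n18.live = true  [not A₁.live]
42. n14.lim = "nv"  ["nv"]
43. n14.idx = 27  [S.live + 19]
44. n1.lim = "wmnk"  [S₁.lim ++ "k"]
45. n1.idx = 18  [S₁.idx * 2 + 18]
46. n0.lim = "wmnkw"  [S₁.lim ++ "w"]
47. n0.idx = 2  [S₁.idx - 16]

12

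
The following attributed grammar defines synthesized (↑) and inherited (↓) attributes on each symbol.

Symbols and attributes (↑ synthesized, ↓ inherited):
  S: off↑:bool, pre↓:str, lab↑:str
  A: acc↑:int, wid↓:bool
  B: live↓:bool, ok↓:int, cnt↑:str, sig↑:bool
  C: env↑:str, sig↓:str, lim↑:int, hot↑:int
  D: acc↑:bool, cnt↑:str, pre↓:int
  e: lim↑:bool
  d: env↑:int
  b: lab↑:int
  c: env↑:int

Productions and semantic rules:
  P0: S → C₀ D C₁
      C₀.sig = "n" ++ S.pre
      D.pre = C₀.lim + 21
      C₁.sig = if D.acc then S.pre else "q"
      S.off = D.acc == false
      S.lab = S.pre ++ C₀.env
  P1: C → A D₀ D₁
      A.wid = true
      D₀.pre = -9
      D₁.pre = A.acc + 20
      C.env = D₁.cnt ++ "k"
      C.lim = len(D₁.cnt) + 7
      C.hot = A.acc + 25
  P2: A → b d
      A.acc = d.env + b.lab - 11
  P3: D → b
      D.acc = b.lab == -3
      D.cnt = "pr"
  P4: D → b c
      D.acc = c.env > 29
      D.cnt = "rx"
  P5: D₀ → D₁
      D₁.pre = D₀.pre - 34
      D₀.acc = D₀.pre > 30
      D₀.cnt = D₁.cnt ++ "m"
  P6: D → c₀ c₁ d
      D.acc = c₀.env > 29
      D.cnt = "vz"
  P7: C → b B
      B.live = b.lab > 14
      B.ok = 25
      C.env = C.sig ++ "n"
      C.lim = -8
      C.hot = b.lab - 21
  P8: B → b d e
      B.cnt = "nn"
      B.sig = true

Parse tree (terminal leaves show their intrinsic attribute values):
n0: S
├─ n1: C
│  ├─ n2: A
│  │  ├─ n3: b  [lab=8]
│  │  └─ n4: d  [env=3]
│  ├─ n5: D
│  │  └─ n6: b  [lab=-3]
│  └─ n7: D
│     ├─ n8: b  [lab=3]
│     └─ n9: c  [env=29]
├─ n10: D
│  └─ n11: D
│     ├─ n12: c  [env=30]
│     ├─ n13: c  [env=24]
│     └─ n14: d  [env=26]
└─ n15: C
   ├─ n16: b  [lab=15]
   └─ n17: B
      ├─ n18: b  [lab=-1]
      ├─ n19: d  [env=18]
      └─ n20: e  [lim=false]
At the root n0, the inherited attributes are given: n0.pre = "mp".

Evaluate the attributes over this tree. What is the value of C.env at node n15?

"qn"

1. n0.pre = "mp"  [given at root]
2. n1.sig = "nmp"  ["n" ++ S.pre]
3. n2.wid = true  [true]
4. n3.lab = 8  [terminal]
5. n4.env = 3  [terminal]
6. n2.acc = 0  [d.env + b.lab - 11]
7. n5.pre = -9  [-9]
8. n6.lab = -3  [terminal]
9. n5.acc = true  [b.lab == -3]
10. n5.cnt = "pr"  ["pr"]
11. n7.pre = 20  [A.acc + 20]
12. n8.lab = 3  [terminal]
13. n9.env = 29  [terminal]
14. n7.acc = false  [c.env > 29]
15. n7.cnt = "rx"  ["rx"]
16. n1.env = "rxk"  [D₁.cnt ++ "k"]
17. n1.lim = 9  [len(D₁.cnt) + 7]
18. n1.hot = 25  [A.acc + 25]
19. n10.pre = 30  [C₀.lim + 21]
20. n11.pre = -4  [D₀.pre - 34]
21. n12.env = 30  [terminal]
22. n13.env = 24  [terminal]
23. n14.env = 26  [terminal]
24. n11.acc = true  [c₀.env > 29]
25. n11.cnt = "vz"  ["vz"]
26. n10.acc = false  [D₀.pre > 30]
27. n10.cnt = "vzm"  [D₁.cnt ++ "m"]
28. n15.sig = "q"  [if D.acc then S.pre else "q"]
29. n16.lab = 15  [terminal]
30. n17.live = true  [b.lab > 14]
31. n17.ok = 25  [25]
32. n18.lab = -1  [terminal]
33. n19.env = 18  [terminal]
34. n20.lim = false  [terminal]
35. n17.cnt = "nn"  ["nn"]
36. n17.sig = true  [true]
37. n15.env = "qn"  [C.sig ++ "n"]
38. n15.lim = -8  [-8]
39. n15.hot = -6  [b.lab - 21]
40. n0.off = true  [D.acc == false]
41. n0.lab = "mprxk"  [S.pre ++ C₀.env]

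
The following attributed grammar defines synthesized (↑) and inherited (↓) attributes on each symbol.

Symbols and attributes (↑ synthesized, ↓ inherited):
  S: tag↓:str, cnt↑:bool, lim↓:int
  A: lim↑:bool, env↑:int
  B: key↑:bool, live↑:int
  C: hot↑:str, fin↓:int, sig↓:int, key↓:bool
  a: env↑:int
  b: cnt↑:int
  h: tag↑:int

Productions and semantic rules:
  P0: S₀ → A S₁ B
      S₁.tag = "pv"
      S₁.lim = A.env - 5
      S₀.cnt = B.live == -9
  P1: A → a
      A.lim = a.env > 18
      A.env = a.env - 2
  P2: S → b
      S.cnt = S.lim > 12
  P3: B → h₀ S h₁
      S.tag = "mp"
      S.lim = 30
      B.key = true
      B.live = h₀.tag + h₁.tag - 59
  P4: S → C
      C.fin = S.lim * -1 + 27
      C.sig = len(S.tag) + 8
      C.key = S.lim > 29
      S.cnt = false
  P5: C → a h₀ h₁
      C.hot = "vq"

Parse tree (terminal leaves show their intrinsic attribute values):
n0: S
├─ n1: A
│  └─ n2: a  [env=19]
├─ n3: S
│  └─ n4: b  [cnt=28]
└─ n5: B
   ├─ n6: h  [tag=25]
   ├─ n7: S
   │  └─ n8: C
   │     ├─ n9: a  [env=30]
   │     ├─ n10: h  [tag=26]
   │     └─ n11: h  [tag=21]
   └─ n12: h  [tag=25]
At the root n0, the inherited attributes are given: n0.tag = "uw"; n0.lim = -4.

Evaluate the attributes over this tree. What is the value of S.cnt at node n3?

false

1. n0.tag = "uw"  [given at root]
2. n0.lim = -4  [given at root]
3. n2.env = 19  [terminal]
4. n1.lim = true  [a.env > 18]
5. n1.env = 17  [a.env - 2]
6. n3.tag = "pv"  ["pv"]
7. n3.lim = 12  [A.env - 5]
8. n4.cnt = 28  [terminal]
9. n3.cnt = false  [S.lim > 12]
10. n6.tag = 25  [terminal]
11. n7.tag = "mp"  ["mp"]
12. n7.lim = 30  [30]
13. n8.fin = -3  [S.lim * -1 + 27]
14. n8.sig = 10  [len(S.tag) + 8]
15. n8.key = true  [S.lim > 29]
16. n9.env = 30  [terminal]
17. n10.tag = 26  [terminal]
18. n11.tag = 21  [terminal]
19. n8.hot = "vq"  ["vq"]
20. n7.cnt = false  [false]
21. n12.tag = 25  [terminal]
22. n5.key = true  [true]
23. n5.live = -9  [h₀.tag + h₁.tag - 59]
24. n0.cnt = true  [B.live == -9]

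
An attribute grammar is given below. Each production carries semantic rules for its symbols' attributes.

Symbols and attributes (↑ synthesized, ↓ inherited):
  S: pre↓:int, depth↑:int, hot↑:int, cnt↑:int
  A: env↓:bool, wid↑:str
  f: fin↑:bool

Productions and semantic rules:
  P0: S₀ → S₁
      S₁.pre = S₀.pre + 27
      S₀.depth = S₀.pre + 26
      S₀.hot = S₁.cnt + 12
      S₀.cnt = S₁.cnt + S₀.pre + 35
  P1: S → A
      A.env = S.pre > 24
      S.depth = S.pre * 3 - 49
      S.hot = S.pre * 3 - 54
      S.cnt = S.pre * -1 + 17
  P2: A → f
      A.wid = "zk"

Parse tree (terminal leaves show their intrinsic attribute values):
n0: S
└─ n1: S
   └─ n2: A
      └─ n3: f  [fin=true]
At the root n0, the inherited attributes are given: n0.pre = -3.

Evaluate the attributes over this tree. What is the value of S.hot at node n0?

1. n0.pre = -3  [given at root]
2. n1.pre = 24  [S₀.pre + 27]
3. n2.env = false  [S.pre > 24]
4. n3.fin = true  [terminal]
5. n2.wid = "zk"  ["zk"]
6. n1.depth = 23  [S.pre * 3 - 49]
7. n1.hot = 18  [S.pre * 3 - 54]
8. n1.cnt = -7  [S.pre * -1 + 17]
9. n0.depth = 23  [S₀.pre + 26]
10. n0.hot = 5  [S₁.cnt + 12]
11. n0.cnt = 25  [S₁.cnt + S₀.pre + 35]

5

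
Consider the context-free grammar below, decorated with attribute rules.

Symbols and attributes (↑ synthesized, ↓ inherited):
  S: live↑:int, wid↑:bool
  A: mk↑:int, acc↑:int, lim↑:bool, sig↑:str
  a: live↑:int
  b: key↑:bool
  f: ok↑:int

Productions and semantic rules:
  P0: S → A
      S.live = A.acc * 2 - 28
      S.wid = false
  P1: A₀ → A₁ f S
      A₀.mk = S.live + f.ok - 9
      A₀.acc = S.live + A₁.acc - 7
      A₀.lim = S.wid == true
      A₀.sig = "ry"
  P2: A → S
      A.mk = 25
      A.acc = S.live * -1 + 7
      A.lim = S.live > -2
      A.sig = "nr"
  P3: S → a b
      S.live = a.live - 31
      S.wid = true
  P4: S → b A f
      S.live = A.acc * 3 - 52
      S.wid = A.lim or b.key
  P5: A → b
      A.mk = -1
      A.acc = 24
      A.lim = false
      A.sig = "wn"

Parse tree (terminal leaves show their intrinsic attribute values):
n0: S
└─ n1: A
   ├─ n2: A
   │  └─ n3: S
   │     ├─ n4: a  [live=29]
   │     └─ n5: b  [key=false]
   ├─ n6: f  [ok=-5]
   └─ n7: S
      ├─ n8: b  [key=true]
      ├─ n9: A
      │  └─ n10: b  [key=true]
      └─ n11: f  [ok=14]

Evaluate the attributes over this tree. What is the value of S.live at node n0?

1. n4.live = 29  [terminal]
2. n5.key = false  [terminal]
3. n3.live = -2  [a.live - 31]
4. n3.wid = true  [true]
5. n2.mk = 25  [25]
6. n2.acc = 9  [S.live * -1 + 7]
7. n2.lim = false  [S.live > -2]
8. n2.sig = "nr"  ["nr"]
9. n6.ok = -5  [terminal]
10. n8.key = true  [terminal]
11. n10.key = true  [terminal]
12. n9.mk = -1  [-1]
13. n9.acc = 24  [24]
14. n9.lim = false  [false]
15. n9.sig = "wn"  ["wn"]
16. n11.ok = 14  [terminal]
17. n7.live = 20  [A.acc * 3 - 52]
18. n7.wid = true  [A.lim or b.key]
19. n1.mk = 6  [S.live + f.ok - 9]
20. n1.acc = 22  [S.live + A₁.acc - 7]
21. n1.lim = true  [S.wid == true]
22. n1.sig = "ry"  ["ry"]
23. n0.live = 16  [A.acc * 2 - 28]
24. n0.wid = false  [false]

16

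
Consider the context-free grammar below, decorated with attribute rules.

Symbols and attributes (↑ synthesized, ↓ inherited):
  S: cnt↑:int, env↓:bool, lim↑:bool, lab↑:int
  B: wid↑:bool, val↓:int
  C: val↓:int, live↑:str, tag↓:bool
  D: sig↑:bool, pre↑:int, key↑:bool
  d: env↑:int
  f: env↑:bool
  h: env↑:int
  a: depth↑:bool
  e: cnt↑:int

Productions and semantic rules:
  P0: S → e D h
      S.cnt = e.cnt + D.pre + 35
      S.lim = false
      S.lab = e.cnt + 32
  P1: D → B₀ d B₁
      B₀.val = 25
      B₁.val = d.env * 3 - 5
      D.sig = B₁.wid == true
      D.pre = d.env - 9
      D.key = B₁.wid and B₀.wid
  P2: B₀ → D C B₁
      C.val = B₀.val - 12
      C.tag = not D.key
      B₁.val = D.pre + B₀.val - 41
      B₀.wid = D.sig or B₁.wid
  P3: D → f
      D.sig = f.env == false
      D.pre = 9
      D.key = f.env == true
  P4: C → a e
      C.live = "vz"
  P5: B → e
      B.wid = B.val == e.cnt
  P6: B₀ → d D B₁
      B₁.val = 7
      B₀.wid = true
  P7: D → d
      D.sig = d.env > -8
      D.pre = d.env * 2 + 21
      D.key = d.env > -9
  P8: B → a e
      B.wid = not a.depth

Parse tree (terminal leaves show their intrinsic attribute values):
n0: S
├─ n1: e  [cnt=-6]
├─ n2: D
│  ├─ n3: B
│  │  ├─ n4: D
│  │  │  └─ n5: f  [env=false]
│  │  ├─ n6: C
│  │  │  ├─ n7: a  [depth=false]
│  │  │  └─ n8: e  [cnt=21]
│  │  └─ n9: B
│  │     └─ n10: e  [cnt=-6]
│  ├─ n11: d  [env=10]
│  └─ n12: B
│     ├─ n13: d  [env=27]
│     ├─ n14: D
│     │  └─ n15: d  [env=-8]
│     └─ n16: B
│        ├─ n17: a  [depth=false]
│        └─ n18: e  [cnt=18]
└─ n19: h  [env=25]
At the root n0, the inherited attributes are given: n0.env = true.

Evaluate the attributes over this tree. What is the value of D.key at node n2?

1. n0.env = true  [given at root]
2. n1.cnt = -6  [terminal]
3. n3.val = 25  [25]
4. n5.env = false  [terminal]
5. n4.sig = true  [f.env == false]
6. n4.pre = 9  [9]
7. n4.key = false  [f.env == true]
8. n6.val = 13  [B₀.val - 12]
9. n6.tag = true  [not D.key]
10. n7.depth = false  [terminal]
11. n8.cnt = 21  [terminal]
12. n6.live = "vz"  ["vz"]
13. n9.val = -7  [D.pre + B₀.val - 41]
14. n10.cnt = -6  [terminal]
15. n9.wid = false  [B.val == e.cnt]
16. n3.wid = true  [D.sig or B₁.wid]
17. n11.env = 10  [terminal]
18. n12.val = 25  [d.env * 3 - 5]
19. n13.env = 27  [terminal]
20. n15.env = -8  [terminal]
21. n14.sig = false  [d.env > -8]
22. n14.pre = 5  [d.env * 2 + 21]
23. n14.key = true  [d.env > -9]
24. n16.val = 7  [7]
25. n17.depth = false  [terminal]
26. n18.cnt = 18  [terminal]
27. n16.wid = true  [not a.depth]
28. n12.wid = true  [true]
29. n2.sig = true  [B₁.wid == true]
30. n2.pre = 1  [d.env - 9]
31. n2.key = true  [B₁.wid and B₀.wid]
32. n19.env = 25  [terminal]
33. n0.cnt = 30  [e.cnt + D.pre + 35]
34. n0.lim = false  [false]
35. n0.lab = 26  [e.cnt + 32]

true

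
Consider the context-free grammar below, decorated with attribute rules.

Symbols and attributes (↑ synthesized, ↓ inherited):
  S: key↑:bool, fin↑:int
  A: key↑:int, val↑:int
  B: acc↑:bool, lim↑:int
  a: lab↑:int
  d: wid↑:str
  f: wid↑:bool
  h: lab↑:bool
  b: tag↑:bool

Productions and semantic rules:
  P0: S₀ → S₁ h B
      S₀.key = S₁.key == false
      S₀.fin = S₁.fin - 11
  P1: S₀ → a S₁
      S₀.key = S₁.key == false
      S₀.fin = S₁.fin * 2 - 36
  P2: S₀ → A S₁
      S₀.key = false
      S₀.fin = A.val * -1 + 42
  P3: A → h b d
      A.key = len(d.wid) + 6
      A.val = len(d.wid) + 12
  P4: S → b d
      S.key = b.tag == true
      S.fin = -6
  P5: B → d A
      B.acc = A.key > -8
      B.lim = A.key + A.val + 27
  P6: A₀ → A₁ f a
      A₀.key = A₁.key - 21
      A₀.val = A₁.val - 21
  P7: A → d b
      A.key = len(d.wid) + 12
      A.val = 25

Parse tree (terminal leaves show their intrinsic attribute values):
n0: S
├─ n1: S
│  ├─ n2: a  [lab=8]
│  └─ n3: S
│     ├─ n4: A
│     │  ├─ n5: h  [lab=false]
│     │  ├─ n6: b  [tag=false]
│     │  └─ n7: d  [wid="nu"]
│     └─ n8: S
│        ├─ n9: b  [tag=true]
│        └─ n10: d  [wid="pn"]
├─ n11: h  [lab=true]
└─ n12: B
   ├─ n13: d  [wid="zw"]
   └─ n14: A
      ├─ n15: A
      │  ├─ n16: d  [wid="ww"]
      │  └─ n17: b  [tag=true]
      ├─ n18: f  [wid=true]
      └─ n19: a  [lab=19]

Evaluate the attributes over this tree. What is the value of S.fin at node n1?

1. n2.lab = 8  [terminal]
2. n5.lab = false  [terminal]
3. n6.tag = false  [terminal]
4. n7.wid = "nu"  [terminal]
5. n4.key = 8  [len(d.wid) + 6]
6. n4.val = 14  [len(d.wid) + 12]
7. n9.tag = true  [terminal]
8. n10.wid = "pn"  [terminal]
9. n8.key = true  [b.tag == true]
10. n8.fin = -6  [-6]
11. n3.key = false  [false]
12. n3.fin = 28  [A.val * -1 + 42]
13. n1.key = true  [S₁.key == false]
14. n1.fin = 20  [S₁.fin * 2 - 36]
15. n11.lab = true  [terminal]
16. n13.wid = "zw"  [terminal]
17. n16.wid = "ww"  [terminal]
18. n17.tag = true  [terminal]
19. n15.key = 14  [len(d.wid) + 12]
20. n15.val = 25  [25]
21. n18.wid = true  [terminal]
22. n19.lab = 19  [terminal]
23. n14.key = -7  [A₁.key - 21]
24. n14.val = 4  [A₁.val - 21]
25. n12.acc = true  [A.key > -8]
26. n12.lim = 24  [A.key + A.val + 27]
27. n0.key = false  [S₁.key == false]
28. n0.fin = 9  [S₁.fin - 11]

20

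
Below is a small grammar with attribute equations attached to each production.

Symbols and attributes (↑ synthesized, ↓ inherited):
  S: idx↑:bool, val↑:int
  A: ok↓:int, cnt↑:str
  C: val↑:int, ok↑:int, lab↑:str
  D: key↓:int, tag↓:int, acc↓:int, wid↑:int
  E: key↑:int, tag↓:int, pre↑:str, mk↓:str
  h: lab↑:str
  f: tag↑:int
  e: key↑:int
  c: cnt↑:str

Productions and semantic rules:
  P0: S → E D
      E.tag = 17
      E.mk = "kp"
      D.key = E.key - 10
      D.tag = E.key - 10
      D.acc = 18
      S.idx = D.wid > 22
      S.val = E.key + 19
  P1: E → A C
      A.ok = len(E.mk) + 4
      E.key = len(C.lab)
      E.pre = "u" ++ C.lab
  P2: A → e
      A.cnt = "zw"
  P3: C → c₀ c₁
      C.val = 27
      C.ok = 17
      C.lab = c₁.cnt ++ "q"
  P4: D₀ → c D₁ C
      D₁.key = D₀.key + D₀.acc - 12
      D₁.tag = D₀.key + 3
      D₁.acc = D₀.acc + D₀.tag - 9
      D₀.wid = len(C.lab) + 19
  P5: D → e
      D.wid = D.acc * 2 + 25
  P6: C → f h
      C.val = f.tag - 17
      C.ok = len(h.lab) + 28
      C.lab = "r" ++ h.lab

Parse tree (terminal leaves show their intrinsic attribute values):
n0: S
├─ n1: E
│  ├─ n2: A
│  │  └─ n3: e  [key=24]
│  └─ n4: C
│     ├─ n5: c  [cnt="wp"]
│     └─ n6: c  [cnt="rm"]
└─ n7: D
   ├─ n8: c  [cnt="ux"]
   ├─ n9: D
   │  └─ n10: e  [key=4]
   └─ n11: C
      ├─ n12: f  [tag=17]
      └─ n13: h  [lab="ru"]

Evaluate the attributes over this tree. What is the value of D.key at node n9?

1. n1.tag = 17  [17]
2. n1.mk = "kp"  ["kp"]
3. n2.ok = 6  [len(E.mk) + 4]
4. n3.key = 24  [terminal]
5. n2.cnt = "zw"  ["zw"]
6. n5.cnt = "wp"  [terminal]
7. n6.cnt = "rm"  [terminal]
8. n4.val = 27  [27]
9. n4.ok = 17  [17]
10. n4.lab = "rmq"  [c₁.cnt ++ "q"]
11. n1.key = 3  [len(C.lab)]
12. n1.pre = "urmq"  ["u" ++ C.lab]
13. n7.key = -7  [E.key - 10]
14. n7.tag = -7  [E.key - 10]
15. n7.acc = 18  [18]
16. n8.cnt = "ux"  [terminal]
17. n9.key = -1  [D₀.key + D₀.acc - 12]
18. n9.tag = -4  [D₀.key + 3]
19. n9.acc = 2  [D₀.acc + D₀.tag - 9]
20. n10.key = 4  [terminal]
21. n9.wid = 29  [D.acc * 2 + 25]
22. n12.tag = 17  [terminal]
23. n13.lab = "ru"  [terminal]
24. n11.val = 0  [f.tag - 17]
25. n11.ok = 30  [len(h.lab) + 28]
26. n11.lab = "rru"  ["r" ++ h.lab]
27. n7.wid = 22  [len(C.lab) + 19]
28. n0.idx = false  [D.wid > 22]
29. n0.val = 22  [E.key + 19]

-1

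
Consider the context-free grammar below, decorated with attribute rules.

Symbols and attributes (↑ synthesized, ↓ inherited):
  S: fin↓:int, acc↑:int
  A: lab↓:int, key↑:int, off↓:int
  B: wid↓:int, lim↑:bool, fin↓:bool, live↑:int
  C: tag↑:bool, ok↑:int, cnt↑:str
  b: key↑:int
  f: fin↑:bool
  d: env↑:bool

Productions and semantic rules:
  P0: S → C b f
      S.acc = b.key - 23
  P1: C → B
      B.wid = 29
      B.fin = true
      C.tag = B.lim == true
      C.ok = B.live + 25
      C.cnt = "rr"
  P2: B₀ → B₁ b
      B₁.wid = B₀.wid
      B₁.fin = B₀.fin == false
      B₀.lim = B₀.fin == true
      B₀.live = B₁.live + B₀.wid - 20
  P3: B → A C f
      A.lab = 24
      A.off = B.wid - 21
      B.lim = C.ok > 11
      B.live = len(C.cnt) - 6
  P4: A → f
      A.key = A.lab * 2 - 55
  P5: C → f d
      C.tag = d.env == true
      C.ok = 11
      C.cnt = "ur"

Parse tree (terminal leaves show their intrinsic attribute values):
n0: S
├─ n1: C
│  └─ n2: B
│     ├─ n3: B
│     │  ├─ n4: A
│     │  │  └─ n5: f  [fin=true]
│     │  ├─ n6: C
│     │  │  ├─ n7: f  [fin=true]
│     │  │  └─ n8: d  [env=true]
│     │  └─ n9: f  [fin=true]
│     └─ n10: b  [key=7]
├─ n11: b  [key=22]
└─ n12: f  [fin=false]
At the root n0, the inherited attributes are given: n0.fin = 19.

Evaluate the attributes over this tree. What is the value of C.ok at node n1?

1. n0.fin = 19  [given at root]
2. n2.wid = 29  [29]
3. n2.fin = true  [true]
4. n3.wid = 29  [B₀.wid]
5. n3.fin = false  [B₀.fin == false]
6. n4.lab = 24  [24]
7. n4.off = 8  [B.wid - 21]
8. n5.fin = true  [terminal]
9. n4.key = -7  [A.lab * 2 - 55]
10. n7.fin = true  [terminal]
11. n8.env = true  [terminal]
12. n6.tag = true  [d.env == true]
13. n6.ok = 11  [11]
14. n6.cnt = "ur"  ["ur"]
15. n9.fin = true  [terminal]
16. n3.lim = false  [C.ok > 11]
17. n3.live = -4  [len(C.cnt) - 6]
18. n10.key = 7  [terminal]
19. n2.lim = true  [B₀.fin == true]
20. n2.live = 5  [B₁.live + B₀.wid - 20]
21. n1.tag = true  [B.lim == true]
22. n1.ok = 30  [B.live + 25]
23. n1.cnt = "rr"  ["rr"]
24. n11.key = 22  [terminal]
25. n12.fin = false  [terminal]
26. n0.acc = -1  [b.key - 23]

30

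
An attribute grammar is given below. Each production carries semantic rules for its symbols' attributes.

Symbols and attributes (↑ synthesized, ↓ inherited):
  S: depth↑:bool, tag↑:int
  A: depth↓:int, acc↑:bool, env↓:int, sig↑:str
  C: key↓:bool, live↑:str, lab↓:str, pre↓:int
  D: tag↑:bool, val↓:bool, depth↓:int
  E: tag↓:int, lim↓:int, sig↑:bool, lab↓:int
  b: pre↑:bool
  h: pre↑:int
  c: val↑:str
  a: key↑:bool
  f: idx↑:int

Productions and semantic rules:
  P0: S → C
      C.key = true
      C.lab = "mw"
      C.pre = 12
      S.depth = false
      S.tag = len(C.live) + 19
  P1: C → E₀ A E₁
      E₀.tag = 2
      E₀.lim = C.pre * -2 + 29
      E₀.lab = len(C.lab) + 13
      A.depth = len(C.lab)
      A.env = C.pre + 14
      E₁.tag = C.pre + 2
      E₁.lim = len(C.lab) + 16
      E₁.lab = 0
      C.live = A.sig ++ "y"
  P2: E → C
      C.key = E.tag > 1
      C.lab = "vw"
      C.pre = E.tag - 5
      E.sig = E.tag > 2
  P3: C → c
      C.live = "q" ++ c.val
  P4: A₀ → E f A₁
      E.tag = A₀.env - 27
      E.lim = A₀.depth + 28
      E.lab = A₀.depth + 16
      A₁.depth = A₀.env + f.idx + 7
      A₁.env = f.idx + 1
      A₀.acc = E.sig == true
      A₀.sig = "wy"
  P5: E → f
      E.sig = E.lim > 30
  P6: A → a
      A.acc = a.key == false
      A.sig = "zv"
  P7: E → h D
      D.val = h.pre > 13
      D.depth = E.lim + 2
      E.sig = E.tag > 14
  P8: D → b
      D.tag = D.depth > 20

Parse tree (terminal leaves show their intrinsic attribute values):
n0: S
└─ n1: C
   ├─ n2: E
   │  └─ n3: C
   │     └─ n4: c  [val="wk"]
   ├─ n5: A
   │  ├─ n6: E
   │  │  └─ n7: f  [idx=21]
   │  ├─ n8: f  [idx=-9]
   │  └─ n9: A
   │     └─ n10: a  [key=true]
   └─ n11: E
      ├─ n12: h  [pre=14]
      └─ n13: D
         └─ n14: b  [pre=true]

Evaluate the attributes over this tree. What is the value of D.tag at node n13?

false

1. n1.key = true  [true]
2. n1.lab = "mw"  ["mw"]
3. n1.pre = 12  [12]
4. n2.tag = 2  [2]
5. n2.lim = 5  [C.pre * -2 + 29]
6. n2.lab = 15  [len(C.lab) + 13]
7. n3.key = true  [E.tag > 1]
8. n3.lab = "vw"  ["vw"]
9. n3.pre = -3  [E.tag - 5]
10. n4.val = "wk"  [terminal]
11. n3.live = "qwk"  ["q" ++ c.val]
12. n2.sig = false  [E.tag > 2]
13. n5.depth = 2  [len(C.lab)]
14. n5.env = 26  [C.pre + 14]
15. n6.tag = -1  [A₀.env - 27]
16. n6.lim = 30  [A₀.depth + 28]
17. n6.lab = 18  [A₀.depth + 16]
18. n7.idx = 21  [terminal]
19. n6.sig = false  [E.lim > 30]
20. n8.idx = -9  [terminal]
21. n9.depth = 24  [A₀.env + f.idx + 7]
22. n9.env = -8  [f.idx + 1]
23. n10.key = true  [terminal]
24. n9.acc = false  [a.key == false]
25. n9.sig = "zv"  ["zv"]
26. n5.acc = false  [E.sig == true]
27. n5.sig = "wy"  ["wy"]
28. n11.tag = 14  [C.pre + 2]
29. n11.lim = 18  [len(C.lab) + 16]
30. n11.lab = 0  [0]
31. n12.pre = 14  [terminal]
32. n13.val = true  [h.pre > 13]
33. n13.depth = 20  [E.lim + 2]
34. n14.pre = true  [terminal]
35. n13.tag = false  [D.depth > 20]
36. n11.sig = false  [E.tag > 14]
37. n1.live = "wyy"  [A.sig ++ "y"]
38. n0.depth = false  [false]
39. n0.tag = 22  [len(C.live) + 19]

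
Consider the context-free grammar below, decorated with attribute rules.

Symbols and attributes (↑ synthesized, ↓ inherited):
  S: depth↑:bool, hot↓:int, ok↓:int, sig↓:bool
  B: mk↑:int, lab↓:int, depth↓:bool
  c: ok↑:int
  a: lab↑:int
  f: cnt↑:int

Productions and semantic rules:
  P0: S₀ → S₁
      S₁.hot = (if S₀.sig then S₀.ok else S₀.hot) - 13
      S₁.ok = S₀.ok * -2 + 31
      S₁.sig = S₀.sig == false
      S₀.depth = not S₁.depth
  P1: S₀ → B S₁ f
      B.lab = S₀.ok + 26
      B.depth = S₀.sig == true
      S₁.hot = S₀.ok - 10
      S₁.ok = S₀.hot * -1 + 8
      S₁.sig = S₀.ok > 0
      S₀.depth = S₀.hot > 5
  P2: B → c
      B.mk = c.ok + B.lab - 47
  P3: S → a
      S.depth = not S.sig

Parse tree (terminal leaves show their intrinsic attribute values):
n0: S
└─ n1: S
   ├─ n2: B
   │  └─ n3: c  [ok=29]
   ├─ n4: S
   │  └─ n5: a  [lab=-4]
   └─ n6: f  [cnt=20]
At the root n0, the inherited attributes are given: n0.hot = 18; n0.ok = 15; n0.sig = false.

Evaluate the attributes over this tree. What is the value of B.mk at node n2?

9

1. n0.hot = 18  [given at root]
2. n0.ok = 15  [given at root]
3. n0.sig = false  [given at root]
4. n1.hot = 5  [(if S₀.sig then S₀.ok else S₀.hot) - 13]
5. n1.ok = 1  [S₀.ok * -2 + 31]
6. n1.sig = true  [S₀.sig == false]
7. n2.lab = 27  [S₀.ok + 26]
8. n2.depth = true  [S₀.sig == true]
9. n3.ok = 29  [terminal]
10. n2.mk = 9  [c.ok + B.lab - 47]
11. n4.hot = -9  [S₀.ok - 10]
12. n4.ok = 3  [S₀.hot * -1 + 8]
13. n4.sig = true  [S₀.ok > 0]
14. n5.lab = -4  [terminal]
15. n4.depth = false  [not S.sig]
16. n6.cnt = 20  [terminal]
17. n1.depth = false  [S₀.hot > 5]
18. n0.depth = true  [not S₁.depth]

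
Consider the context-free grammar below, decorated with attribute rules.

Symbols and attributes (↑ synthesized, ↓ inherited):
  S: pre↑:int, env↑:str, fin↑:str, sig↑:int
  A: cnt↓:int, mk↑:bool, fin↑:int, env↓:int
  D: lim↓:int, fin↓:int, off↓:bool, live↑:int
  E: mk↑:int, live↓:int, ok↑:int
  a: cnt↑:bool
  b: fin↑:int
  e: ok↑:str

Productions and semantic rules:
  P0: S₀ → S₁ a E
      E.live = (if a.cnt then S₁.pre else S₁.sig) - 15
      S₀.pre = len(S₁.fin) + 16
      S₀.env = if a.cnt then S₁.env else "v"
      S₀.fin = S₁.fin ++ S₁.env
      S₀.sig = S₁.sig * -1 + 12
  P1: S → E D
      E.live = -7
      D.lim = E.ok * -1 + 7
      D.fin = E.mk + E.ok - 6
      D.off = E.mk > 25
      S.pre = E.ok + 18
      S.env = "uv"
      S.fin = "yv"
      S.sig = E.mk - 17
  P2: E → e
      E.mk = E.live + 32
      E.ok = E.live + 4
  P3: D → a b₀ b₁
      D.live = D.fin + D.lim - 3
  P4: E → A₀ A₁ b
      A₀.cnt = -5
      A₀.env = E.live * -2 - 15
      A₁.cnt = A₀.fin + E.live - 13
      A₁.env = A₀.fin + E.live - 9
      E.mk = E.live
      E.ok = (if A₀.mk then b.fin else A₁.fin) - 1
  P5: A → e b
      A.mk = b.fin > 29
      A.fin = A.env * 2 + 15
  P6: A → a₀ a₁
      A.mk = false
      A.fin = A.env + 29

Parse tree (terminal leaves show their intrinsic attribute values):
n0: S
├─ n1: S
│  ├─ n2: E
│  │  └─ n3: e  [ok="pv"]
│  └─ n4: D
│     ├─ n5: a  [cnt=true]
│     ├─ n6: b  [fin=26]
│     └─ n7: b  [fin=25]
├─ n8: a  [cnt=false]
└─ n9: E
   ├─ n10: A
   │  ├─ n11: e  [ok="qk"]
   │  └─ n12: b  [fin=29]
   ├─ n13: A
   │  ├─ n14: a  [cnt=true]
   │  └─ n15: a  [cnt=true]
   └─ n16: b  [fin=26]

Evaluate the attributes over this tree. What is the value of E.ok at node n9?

1. n2.live = -7  [-7]
2. n3.ok = "pv"  [terminal]
3. n2.mk = 25  [E.live + 32]
4. n2.ok = -3  [E.live + 4]
5. n4.lim = 10  [E.ok * -1 + 7]
6. n4.fin = 16  [E.mk + E.ok - 6]
7. n4.off = false  [E.mk > 25]
8. n5.cnt = true  [terminal]
9. n6.fin = 26  [terminal]
10. n7.fin = 25  [terminal]
11. n4.live = 23  [D.fin + D.lim - 3]
12. n1.pre = 15  [E.ok + 18]
13. n1.env = "uv"  ["uv"]
14. n1.fin = "yv"  ["yv"]
15. n1.sig = 8  [E.mk - 17]
16. n8.cnt = false  [terminal]
17. n9.live = -7  [(if a.cnt then S₁.pre else S₁.sig) - 15]
18. n10.cnt = -5  [-5]
19. n10.env = -1  [E.live * -2 - 15]
20. n11.ok = "qk"  [terminal]
21. n12.fin = 29  [terminal]
22. n10.mk = false  [b.fin > 29]
23. n10.fin = 13  [A.env * 2 + 15]
24. n13.cnt = -7  [A₀.fin + E.live - 13]
25. n13.env = -3  [A₀.fin + E.live - 9]
26. n14.cnt = true  [terminal]
27. n15.cnt = true  [terminal]
28. n13.mk = false  [false]
29. n13.fin = 26  [A.env + 29]
30. n16.fin = 26  [terminal]
31. n9.mk = -7  [E.live]
32. n9.ok = 25  [(if A₀.mk then b.fin else A₁.fin) - 1]
33. n0.pre = 18  [len(S₁.fin) + 16]
34. n0.env = "v"  [if a.cnt then S₁.env else "v"]
35. n0.fin = "yvuv"  [S₁.fin ++ S₁.env]
36. n0.sig = 4  [S₁.sig * -1 + 12]

25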